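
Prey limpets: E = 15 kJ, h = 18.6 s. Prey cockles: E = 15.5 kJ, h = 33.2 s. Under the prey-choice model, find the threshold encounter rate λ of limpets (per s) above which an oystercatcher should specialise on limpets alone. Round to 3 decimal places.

At the threshold, the rate on limpets alone equals the profitability of cockles: λ·15/(1 + λ·18.6) = 15.5/33.2 = 0.4669.
Rearranging, λ(15 − 0.4669×18.6) = 0.4669, so λ = 0.4669/6.316 = 0.07392 per s.

0.074 per s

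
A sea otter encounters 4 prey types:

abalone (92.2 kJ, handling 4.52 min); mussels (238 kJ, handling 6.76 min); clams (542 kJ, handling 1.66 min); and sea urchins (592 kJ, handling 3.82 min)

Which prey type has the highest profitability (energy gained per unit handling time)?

clams

Profitability E/h (kJ/min): abalone = 92.2/4.52 = 20.4, mussels = 238/6.76 = 35.2, clams = 542/1.66 = 327, sea urchins = 592/3.82 = 155.
Ranked: clams > sea urchins > mussels > abalone.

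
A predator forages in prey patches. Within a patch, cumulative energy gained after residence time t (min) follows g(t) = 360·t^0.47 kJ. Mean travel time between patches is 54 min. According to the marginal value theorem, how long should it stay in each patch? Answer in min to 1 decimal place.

By the marginal value theorem, leave when the instantaneous gain rate g'(t) equals the habitat-wide average g(t)/(T + t).
g'(t) = 0.47·360·t^-0.53. Setting 0.47·360·t^-0.53 = 360·t^0.47/(54+t) gives 0.47(54+t) = t, so 0.53·t = 0.47×54.
t* = 0.47×54/0.53 = 47.89 min.

47.9 min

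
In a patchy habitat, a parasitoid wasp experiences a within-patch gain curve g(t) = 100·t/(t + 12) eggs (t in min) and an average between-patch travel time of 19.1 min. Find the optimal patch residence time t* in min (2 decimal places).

15.14 min

Optimal t* satisfies g'(t*) = g(t*)/(T + t*).
g'(t) = 100·12/(t + 12)². Setting 100·12/(t+12)² = 100t/[(t+12)(19.1+t)] gives 12(19.1+t) = t(t+12), so t² = 12×19.1 = 229.2.
t* = √229.2 = 15.14 min.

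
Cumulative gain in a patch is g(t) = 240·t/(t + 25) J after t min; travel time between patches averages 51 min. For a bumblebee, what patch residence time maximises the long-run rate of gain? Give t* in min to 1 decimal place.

35.7 min

By the marginal value theorem, leave when the instantaneous gain rate g'(t) equals the habitat-wide average g(t)/(T + t).
g'(t) = 240·25/(t + 25)². Setting 240·25/(t+25)² = 240t/[(t+25)(51+t)] gives 25(51+t) = t(t+25), so t² = 25×51 = 1275.
t* = √1275 = 35.71 min.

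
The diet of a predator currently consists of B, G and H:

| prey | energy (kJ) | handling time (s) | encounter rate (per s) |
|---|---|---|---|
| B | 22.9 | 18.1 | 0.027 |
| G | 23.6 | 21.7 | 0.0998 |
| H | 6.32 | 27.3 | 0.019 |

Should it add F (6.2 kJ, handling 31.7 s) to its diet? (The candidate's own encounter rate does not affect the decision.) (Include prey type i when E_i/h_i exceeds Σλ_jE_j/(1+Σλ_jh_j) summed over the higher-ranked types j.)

No

Current rate: (0.027×22.9 + 0.0998×23.6 + 0.019×6.32)/(1 + 0.027×18.1 + 0.0998×21.7 + 0.019×27.3) = 0.7413 kJ/s.
F: E/h = 6.2/31.7 = 0.1956 kJ/s.
0.1956 < 0.7413, so adding F would lower the average — exclude it.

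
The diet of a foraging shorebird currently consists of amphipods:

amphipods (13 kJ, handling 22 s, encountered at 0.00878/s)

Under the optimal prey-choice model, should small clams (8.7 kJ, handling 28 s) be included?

Yes

Intake rate on the current diet: R = (0.00878×13) / (1 + 0.00878×22) = 0.1141/1.193 = 0.09566 kJ/s.
small clams: E/h = 8.7/28 = 0.3107 kJ/s.
Since 0.3107 > R, including small clams increases the long-run rate.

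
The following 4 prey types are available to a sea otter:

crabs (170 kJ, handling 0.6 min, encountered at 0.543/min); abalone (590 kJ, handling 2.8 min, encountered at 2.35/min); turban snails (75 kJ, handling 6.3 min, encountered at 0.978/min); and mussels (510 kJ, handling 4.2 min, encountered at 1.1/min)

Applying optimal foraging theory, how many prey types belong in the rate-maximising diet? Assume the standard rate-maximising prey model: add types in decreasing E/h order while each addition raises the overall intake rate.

Profitabilities (E/h, kJ/min): crabs 283, abalone 211, mussels 121, turban snails 11.9. Add prey in this order while the next type's profitability exceeds the intake rate on those already taken.
Rate on top 1: 69.63. abalone: 211 > 69.63 → include.
Rate on top 2: 187.1. mussels: 121 < 187.1 → exclude; stop.
Optimal diet: crabs, abalone — 2 of 4 types.

2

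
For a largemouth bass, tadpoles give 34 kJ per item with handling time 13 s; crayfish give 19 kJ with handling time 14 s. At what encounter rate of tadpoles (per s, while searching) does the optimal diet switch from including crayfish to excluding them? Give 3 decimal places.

At the threshold, the rate on tadpoles alone equals the profitability of crayfish: λ·34/(1 + λ·13) = 19/14 = 1.357.
Rearranging, λ(34 − 1.357×13) = 1.357, so λ = 1.357/16.36 = 0.08297 per s.

0.083 per s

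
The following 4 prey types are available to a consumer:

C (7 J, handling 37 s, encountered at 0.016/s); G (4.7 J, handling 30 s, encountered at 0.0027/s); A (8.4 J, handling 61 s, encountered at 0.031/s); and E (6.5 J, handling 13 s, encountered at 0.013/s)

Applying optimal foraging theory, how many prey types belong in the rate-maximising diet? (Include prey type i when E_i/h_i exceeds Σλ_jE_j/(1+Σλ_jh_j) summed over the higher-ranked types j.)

4

Rank by E/h (J/s): E 0.5, C 0.189, G 0.157, A 0.138. Include each in turn until the next type's E/h falls below the running intake rate.
Rate on top 1: 0.07228. C: 0.189 > 0.07228 → include.
Rate on top 2: 0.1116. G: 0.157 > 0.1116 → include.
Rate on top 3: 0.1136. A: 0.138 > 0.1136 → include.
Optimal diet: E, C, G, A — 4 of 4 types.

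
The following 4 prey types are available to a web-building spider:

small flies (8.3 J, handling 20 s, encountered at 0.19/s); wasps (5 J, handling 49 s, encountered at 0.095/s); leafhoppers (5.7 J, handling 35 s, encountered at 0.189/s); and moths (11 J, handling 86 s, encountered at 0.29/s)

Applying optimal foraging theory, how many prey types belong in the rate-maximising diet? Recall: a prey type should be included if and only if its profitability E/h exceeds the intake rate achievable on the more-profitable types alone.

1

Profitabilities (E/h, J/s): small flies 0.415, leafhoppers 0.163, moths 0.128, wasps 0.102. Add prey in this order while the next type's profitability exceeds the intake rate on those already taken.
Rate on top 1: 0.3285. leafhoppers: 0.163 < 0.3285 → exclude; stop.
Optimal diet: small flies — 1 of 4 types.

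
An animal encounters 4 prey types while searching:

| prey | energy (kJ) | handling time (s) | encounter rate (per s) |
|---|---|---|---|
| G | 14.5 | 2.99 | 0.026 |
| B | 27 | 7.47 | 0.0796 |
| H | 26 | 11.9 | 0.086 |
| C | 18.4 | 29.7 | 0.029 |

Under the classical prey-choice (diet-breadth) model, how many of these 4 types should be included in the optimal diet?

Profitabilities (E/h, kJ/s): G 4.85, B 3.61, H 2.18, C 0.62. Add prey in this order while the next type's profitability exceeds the intake rate on those already taken.
Rate on top 1: 0.3498. B: 3.61 > 0.3498 → include.
Rate on top 2: 1.511. H: 2.18 > 1.511 → include.
Rate on top 3: 1.767. C: 0.62 < 1.767 → exclude; stop.
Optimal diet: G, B, H — 3 of 4 types.

3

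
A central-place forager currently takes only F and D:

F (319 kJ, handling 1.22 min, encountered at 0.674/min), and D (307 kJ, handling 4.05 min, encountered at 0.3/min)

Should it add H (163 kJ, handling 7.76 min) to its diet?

Intake rate on the current diet: R = (0.674×319 + 0.3×307) / (1 + 0.674×1.22 + 0.3×4.05) = 307.1/3.037 = 101.1 kJ/min.
Profitability of H: 163/7.76 = 21.01 kJ/min.
21.01 < 101.1, so adding H would lower the average — exclude it.

No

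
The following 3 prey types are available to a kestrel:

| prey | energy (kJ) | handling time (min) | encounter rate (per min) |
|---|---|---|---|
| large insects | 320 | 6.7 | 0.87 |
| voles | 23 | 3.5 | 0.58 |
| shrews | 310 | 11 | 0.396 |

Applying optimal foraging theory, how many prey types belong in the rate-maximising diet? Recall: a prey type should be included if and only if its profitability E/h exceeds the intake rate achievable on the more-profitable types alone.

1

Rank by E/h (kJ/min): large insects 47.8, shrews 28.2, voles 6.57. Include each in turn until the next type's E/h falls below the running intake rate.
Rate on top 1: 40.77. shrews: 28.2 < 40.77 → exclude; stop.
Optimal diet: large insects — 1 of 3 types.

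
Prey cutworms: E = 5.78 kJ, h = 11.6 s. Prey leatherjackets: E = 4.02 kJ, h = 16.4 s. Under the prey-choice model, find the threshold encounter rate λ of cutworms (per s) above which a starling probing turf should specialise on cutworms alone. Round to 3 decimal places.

Drop leatherjackets once their profitability E₂/h₂ falls below the rate achievable on cutworms alone: E₂/h₂ = λE₁/(1 + λh₁).
Solve for λ: λE₁h₂ = E₂(1 + λh₁) → λ(E₁h₂ − E₂h₁) = E₂ → λ = E₂/(E₁h₂ − E₂h₁).
λ = 4.02/(5.78×16.4 − 4.02×11.6) = 4.02/48.16 = 0.08347 per s.

0.083 per s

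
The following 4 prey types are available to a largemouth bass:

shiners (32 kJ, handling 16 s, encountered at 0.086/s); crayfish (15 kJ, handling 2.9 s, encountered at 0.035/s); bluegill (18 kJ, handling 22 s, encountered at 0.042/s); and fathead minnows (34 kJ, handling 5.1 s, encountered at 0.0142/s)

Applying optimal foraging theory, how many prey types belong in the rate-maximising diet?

3

Rank by E/h (kJ/s): fathead minnows 6.67, crayfish 5.17, shiners 2, bluegill 0.818. Include each in turn until the next type's E/h falls below the running intake rate.
Rate on top 1: 0.4502. crayfish: 5.17 > 0.4502 → include.
Rate on top 2: 0.8585. shiners: 2 > 0.8585 → include.
Rate on top 3: 1.474. bluegill: 0.818 < 1.474 → exclude; stop.
Optimal diet: fathead minnows, crayfish, shiners — 3 of 4 types.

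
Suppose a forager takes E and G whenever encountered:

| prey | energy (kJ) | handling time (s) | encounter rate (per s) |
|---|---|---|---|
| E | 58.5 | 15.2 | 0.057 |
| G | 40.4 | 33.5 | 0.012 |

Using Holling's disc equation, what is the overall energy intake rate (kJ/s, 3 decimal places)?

R = (0.057×58.5 + 0.012×40.4) / (1 + 0.057×15.2 + 0.012×33.5) = 3.819/2.268 = 1.684 kJ/s.

1.684 kJ/s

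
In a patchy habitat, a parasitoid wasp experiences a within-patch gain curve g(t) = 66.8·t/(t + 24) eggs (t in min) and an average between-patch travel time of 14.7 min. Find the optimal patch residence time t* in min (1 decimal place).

Maximise g(t)/(T+t): set derivative to zero → g'(t)(T+t) = g(t).
g'(t) = 66.8·24/(t + 24)². Setting 66.8·24/(t+24)² = 66.8t/[(t+24)(14.7+t)] gives 24(14.7+t) = t(t+24), so t² = 24×14.7 = 352.8.
t* = √352.8 = 18.78 min.

18.8 min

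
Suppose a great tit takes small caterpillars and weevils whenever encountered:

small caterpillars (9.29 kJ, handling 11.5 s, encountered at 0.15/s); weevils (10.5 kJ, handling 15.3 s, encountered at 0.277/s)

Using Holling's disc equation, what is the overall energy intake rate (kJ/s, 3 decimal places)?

0.618 kJ/s

R = (0.15×9.29 + 0.277×10.5) / (1 + 0.15×11.5 + 0.277×15.3) = 4.302/6.963 = 0.6178 kJ/s.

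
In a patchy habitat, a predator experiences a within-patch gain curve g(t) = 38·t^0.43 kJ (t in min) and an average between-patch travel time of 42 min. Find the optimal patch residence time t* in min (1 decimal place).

31.7 min

Maximise g(t)/(T+t): set derivative to zero → g'(t)(T+t) = g(t).
g'(t) = 0.43·38·t^-0.57. Setting 0.43·38·t^-0.57 = 38·t^0.43/(42+t) gives 0.43(42+t) = t, so 0.57·t = 0.43×42.
t* = 0.43×42/0.57 = 31.68 min.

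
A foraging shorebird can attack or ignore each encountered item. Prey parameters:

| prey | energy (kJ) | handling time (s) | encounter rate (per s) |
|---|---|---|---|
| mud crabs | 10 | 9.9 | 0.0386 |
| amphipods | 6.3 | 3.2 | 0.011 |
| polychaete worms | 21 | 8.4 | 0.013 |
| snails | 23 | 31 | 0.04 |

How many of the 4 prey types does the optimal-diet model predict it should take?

4

Rank by E/h (kJ/s): polychaete worms 2.5, amphipods 1.97, mud crabs 1.01, snails 0.742. Include each in turn until the next type's E/h falls below the running intake rate.
Rate on top 1: 0.2461. amphipods: 1.97 > 0.2461 → include.
Rate on top 2: 0.2991. mud crabs: 1.01 > 0.2991 → include.
Rate on top 3: 0.4771. snails: 0.742 > 0.4771 → include.
Optimal diet: polychaete worms, amphipods, mud crabs, snails — 4 of 4 types.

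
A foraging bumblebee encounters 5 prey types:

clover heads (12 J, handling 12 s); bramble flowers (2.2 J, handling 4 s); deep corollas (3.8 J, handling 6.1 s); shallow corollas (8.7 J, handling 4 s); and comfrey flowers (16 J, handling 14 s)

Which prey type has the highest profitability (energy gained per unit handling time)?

Profitability E/h (J/s): clover heads = 12/12 = 1, bramble flowers = 2.2/4 = 0.55, deep corollas = 3.8/6.1 = 0.623, shallow corollas = 8.7/4 = 2.17, comfrey flowers = 16/14 = 1.14.
Ranked: shallow corollas > comfrey flowers > clover heads > deep corollas > bramble flowers.

shallow corollas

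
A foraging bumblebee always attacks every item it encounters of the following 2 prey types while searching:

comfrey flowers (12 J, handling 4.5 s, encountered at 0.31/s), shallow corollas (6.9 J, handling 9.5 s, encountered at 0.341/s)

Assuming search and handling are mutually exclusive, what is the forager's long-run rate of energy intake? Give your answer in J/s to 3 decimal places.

R = Σλ_iE_i / (1 + Σλ_ih_i)
Numerator: 0.31×12 + 0.341×6.9 = 6.073
Denominator: 1 + 0.31×4.5 + 0.341×9.5 = 5.635
R = 6.073/5.635 = 1.078 J/s

1.078 J/s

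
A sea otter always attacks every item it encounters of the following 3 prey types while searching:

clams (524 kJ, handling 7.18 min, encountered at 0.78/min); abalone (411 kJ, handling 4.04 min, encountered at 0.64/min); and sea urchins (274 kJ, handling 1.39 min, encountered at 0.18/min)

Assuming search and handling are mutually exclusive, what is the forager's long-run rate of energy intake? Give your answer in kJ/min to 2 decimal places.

76.42 kJ/min

R = (0.78×524 + 0.64×411 + 0.18×274) / (1 + 0.78×7.18 + 0.64×4.04 + 0.18×1.39) = 721.1/9.436 = 76.42 kJ/min.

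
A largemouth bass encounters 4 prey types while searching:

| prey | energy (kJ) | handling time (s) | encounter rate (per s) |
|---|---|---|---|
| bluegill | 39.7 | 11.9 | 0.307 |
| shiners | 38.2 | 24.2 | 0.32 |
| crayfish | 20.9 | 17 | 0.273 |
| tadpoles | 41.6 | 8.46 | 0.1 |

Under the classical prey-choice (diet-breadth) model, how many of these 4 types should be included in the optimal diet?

Profitabilities (E/h, kJ/s): tadpoles 4.92, bluegill 3.34, shiners 1.58, crayfish 1.23. Add prey in this order while the next type's profitability exceeds the intake rate on those already taken.
Rate on top 1: 2.254. bluegill: 3.34 > 2.254 → include.
Rate on top 2: 2.973. shiners: 1.58 < 2.973 → exclude; stop.
Optimal diet: tadpoles, bluegill — 2 of 4 types.

2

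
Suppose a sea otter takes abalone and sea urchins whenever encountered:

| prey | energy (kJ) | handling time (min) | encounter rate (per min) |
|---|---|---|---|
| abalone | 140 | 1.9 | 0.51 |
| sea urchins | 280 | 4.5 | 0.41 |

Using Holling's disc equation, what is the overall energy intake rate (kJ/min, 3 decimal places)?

Energy encountered per unit search time: 0.51×140 + 0.41×280 = 186.2 kJ/min.
Handling time per unit search time: 0.51×1.9 + 0.41×4.5 = 2.814.
Rate = 186.2/(1 + 2.814) = 48.82 kJ/min.

48.820 kJ/min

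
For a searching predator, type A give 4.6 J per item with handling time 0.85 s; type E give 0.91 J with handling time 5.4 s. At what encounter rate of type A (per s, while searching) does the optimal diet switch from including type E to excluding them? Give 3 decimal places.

Drop type E once their profitability E₂/h₂ falls below the rate achievable on type A alone: E₂/h₂ = λE₁/(1 + λh₁).
Solve for λ: λE₁h₂ = E₂(1 + λh₁) → λ(E₁h₂ − E₂h₁) = E₂ → λ = E₂/(E₁h₂ − E₂h₁).
λ = 0.91/(4.6×5.4 − 0.91×0.85) = 0.91/24.07 = 0.03781 per s.

0.038 per s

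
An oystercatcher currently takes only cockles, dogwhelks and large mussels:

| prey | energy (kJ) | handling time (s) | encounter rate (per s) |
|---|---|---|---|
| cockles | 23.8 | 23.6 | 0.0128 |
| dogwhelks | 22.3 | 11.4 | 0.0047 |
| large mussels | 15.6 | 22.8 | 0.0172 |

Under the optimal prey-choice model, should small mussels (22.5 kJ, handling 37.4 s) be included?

Yes

Intake rate on the current diet: R = (0.0128×23.8 + 0.0047×22.3 + 0.0172×15.6) / (1 + 0.0128×23.6 + 0.0047×11.4 + 0.0172×22.8) = 0.6778/1.748 = 0.3878 kJ/s.
Profitability of small mussels: 22.5/37.4 = 0.6016 kJ/s.
0.6016 > 0.3878, so adding small mussels raises the average — include it.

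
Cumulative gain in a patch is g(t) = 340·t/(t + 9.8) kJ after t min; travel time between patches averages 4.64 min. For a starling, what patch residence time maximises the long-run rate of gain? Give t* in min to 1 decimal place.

6.7 min

Maximise g(t)/(T+t): set derivative to zero → g'(t)(T+t) = g(t).
g'(t) = 340·9.8/(t + 9.8)². Setting 340·9.8/(t+9.8)² = 340t/[(t+9.8)(4.64+t)] gives 9.8(4.64+t) = t(t+9.8), so t² = 9.8×4.64 = 45.47.
t* = √45.47 = 6.743 min.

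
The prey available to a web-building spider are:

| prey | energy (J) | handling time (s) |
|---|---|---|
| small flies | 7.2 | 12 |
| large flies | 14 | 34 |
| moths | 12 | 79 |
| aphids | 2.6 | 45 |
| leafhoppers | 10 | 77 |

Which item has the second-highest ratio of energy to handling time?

large flies

In descending order of E/h:
small flies: 7.2/12 = 0.6 J/s
large flies: 14/34 = 0.412 J/s
moths: 12/79 = 0.152 J/s
leafhoppers: 10/77 = 0.13 J/s
aphids: 2.6/45 = 0.0578 J/s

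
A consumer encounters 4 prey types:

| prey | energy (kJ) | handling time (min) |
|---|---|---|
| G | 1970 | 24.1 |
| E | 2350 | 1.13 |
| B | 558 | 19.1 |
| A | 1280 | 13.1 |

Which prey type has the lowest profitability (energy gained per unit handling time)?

B

In descending order of E/h:
E: 2350/1.13 = 2.08e+03 kJ/min
A: 1280/13.1 = 97.7 kJ/min
G: 1970/24.1 = 81.7 kJ/min
B: 558/19.1 = 29.2 kJ/min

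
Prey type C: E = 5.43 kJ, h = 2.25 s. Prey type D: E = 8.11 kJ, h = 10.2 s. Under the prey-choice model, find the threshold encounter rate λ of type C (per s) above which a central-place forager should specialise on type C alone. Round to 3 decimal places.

0.218 per s

The zero-one rule: include type D iff E₂/h₂ > λE₁/(1+λh₁). Equality gives the switch point.
λE₁h₂ = E₂ + λE₂h₁ ⇒ λ = E₂/(E₁h₂ − E₂h₁) = 8.11/(55.39 − 18.25) = 0.2184 per s.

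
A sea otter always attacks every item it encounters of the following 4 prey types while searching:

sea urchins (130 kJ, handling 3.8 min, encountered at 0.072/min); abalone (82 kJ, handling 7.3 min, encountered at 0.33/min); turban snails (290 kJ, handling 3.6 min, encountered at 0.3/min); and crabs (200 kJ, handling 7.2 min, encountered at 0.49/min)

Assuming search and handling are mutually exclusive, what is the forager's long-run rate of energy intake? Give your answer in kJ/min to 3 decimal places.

R = (0.072×130 + 0.33×82 + 0.3×290 + 0.49×200) / (1 + 0.072×3.8 + 0.33×7.3 + 0.3×3.6 + 0.49×7.2) = 221.4/8.291 = 26.71 kJ/min.

26.707 kJ/min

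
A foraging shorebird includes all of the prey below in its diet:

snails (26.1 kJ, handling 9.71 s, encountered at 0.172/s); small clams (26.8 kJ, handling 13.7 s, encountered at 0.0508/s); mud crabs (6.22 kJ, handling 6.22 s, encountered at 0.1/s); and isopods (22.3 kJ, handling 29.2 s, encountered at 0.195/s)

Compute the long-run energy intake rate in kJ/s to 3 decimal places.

Energy encountered per unit search time: 0.172×26.1 + 0.0508×26.8 + 0.1×6.22 + 0.195×22.3 = 10.82 kJ/s.
Handling time per unit search time: 0.172×9.71 + 0.0508×13.7 + 0.1×6.22 + 0.195×29.2 = 8.682.
Rate = 10.82/(1 + 8.682) = 1.118 kJ/s.

1.118 kJ/s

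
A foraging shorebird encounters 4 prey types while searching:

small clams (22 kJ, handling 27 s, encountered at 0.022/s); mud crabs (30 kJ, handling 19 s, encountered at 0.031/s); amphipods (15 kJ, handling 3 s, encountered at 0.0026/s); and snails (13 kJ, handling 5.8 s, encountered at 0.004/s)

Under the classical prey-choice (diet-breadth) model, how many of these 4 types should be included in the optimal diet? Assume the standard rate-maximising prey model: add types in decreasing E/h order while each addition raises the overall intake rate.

Rank by E/h (kJ/s): amphipods 5, snails 2.24, mud crabs 1.58, small clams 0.815. Include each in turn until the next type's E/h falls below the running intake rate.
Rate on top 1: 0.0387. snails: 2.24 > 0.0387 → include.
Rate on top 2: 0.08826. mud crabs: 1.58 > 0.08826 → include.
Rate on top 3: 0.6302. small clams: 0.815 > 0.6302 → include.
Optimal diet: amphipods, snails, mud crabs, small clams — 4 of 4 types.

4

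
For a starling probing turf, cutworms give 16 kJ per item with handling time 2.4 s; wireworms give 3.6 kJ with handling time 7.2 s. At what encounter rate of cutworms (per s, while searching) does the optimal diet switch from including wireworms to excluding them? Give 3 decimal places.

Drop wireworms once their profitability E₂/h₂ falls below the rate achievable on cutworms alone: E₂/h₂ = λE₁/(1 + λh₁).
Solve for λ: λE₁h₂ = E₂(1 + λh₁) → λ(E₁h₂ − E₂h₁) = E₂ → λ = E₂/(E₁h₂ − E₂h₁).
λ = 3.6/(16×7.2 − 3.6×2.4) = 3.6/106.6 = 0.03378 per s.

0.034 per s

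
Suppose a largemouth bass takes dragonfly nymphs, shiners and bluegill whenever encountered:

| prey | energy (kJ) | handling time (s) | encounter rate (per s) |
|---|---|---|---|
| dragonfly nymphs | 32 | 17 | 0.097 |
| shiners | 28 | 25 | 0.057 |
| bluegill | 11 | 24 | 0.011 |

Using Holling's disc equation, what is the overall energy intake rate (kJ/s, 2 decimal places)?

R = (0.097×32 + 0.057×28 + 0.011×11) / (1 + 0.097×17 + 0.057×25 + 0.011×24) = 4.821/4.338 = 1.111 kJ/s.

1.11 kJ/s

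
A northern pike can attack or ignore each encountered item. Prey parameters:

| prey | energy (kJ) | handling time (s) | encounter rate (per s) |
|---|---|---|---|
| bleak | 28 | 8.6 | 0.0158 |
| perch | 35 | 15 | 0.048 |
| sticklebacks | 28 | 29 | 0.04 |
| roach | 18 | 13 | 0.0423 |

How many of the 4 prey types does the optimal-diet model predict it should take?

3

Rank by E/h (kJ/s): bleak 3.26, perch 2.33, roach 1.38, sticklebacks 0.966. Include each in turn until the next type's E/h falls below the running intake rate.
Rate on top 1: 0.3895. perch: 2.33 > 0.3895 → include.
Rate on top 2: 1.144. roach: 1.38 > 1.144 → include.
Rate on top 3: 1.199. sticklebacks: 0.966 < 1.199 → exclude; stop.
Optimal diet: bleak, perch, roach — 3 of 4 types.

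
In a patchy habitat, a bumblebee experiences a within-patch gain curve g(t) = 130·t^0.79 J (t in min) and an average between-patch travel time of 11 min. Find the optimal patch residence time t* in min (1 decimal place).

By the marginal value theorem, leave when the instantaneous gain rate g'(t) equals the habitat-wide average g(t)/(T + t).
g'(t) = 0.79·130·t^-0.21. Setting 0.79·130·t^-0.21 = 130·t^0.79/(11+t) gives 0.79(11+t) = t, so 0.21·t = 0.79×11.
t* = 0.79×11/0.21 = 41.38 min.

41.4 min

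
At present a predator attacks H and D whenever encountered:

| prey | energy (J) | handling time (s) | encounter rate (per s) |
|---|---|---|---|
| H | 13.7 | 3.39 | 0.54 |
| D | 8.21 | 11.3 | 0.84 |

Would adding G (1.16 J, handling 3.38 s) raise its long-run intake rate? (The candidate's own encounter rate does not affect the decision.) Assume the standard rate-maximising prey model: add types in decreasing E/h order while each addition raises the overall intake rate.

On H and D alone, R = ΣλE/(1+Σλh) = 14.29/12.32 = 1.16 J/s.
Profitability of G: 1.16/3.38 = 0.3432 J/s.
0.3432 < 1.16, so adding G would lower the average — exclude it.

No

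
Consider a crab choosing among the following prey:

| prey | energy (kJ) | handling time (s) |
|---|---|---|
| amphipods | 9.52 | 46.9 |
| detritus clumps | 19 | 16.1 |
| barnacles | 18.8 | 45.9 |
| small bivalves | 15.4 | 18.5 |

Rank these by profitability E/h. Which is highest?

detritus clumps

Profitability E/h (kJ/s): amphipods = 9.52/46.9 = 0.203, detritus clumps = 19/16.1 = 1.18, barnacles = 18.8/45.9 = 0.41, small bivalves = 15.4/18.5 = 0.832.
Ranked: detritus clumps > small bivalves > barnacles > amphipods.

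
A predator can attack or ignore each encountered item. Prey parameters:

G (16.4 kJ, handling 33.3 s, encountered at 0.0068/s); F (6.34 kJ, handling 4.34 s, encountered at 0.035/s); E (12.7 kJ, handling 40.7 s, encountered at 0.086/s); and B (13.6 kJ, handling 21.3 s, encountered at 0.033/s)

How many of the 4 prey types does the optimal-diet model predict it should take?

Rank by E/h (kJ/s): F 1.46, B 0.638, G 0.492, E 0.312. Include each in turn until the next type's E/h falls below the running intake rate.
Rate on top 1: 0.1926. B: 0.638 > 0.1926 → include.
Rate on top 2: 0.3616. G: 0.492 > 0.3616 → include.
Rate on top 3: 0.3758. E: 0.312 < 0.3758 → exclude; stop.
Optimal diet: F, B, G — 3 of 4 types.

3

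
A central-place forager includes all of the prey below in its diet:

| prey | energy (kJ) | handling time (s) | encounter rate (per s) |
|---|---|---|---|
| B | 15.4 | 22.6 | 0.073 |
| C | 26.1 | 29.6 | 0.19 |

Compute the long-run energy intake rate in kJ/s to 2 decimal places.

0.74 kJ/s

Energy encountered per unit search time: 0.073×15.4 + 0.19×26.1 = 6.083 kJ/s.
Handling time per unit search time: 0.073×22.6 + 0.19×29.6 = 7.274.
Rate = 6.083/(1 + 7.274) = 0.7352 kJ/s.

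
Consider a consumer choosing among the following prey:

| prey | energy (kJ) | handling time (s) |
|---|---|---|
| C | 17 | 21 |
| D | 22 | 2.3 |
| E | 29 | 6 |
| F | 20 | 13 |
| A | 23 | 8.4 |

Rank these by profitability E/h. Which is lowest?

C

Profitability E/h (kJ/s): C = 17/21 = 0.81, D = 22/2.3 = 9.57, E = 29/6 = 4.83, F = 20/13 = 1.54, A = 23/8.4 = 2.74.
Ranked: D > E > A > F > C.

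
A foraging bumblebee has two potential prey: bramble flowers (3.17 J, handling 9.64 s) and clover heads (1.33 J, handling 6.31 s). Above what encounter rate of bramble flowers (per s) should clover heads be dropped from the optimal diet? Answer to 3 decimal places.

0.185 per s

Drop clover heads once their profitability E₂/h₂ falls below the rate achievable on bramble flowers alone: E₂/h₂ = λE₁/(1 + λh₁).
Solve for λ: λE₁h₂ = E₂(1 + λh₁) → λ(E₁h₂ − E₂h₁) = E₂ → λ = E₂/(E₁h₂ − E₂h₁).
λ = 1.33/(3.17×6.31 − 1.33×9.64) = 1.33/7.181 = 0.1852 per s.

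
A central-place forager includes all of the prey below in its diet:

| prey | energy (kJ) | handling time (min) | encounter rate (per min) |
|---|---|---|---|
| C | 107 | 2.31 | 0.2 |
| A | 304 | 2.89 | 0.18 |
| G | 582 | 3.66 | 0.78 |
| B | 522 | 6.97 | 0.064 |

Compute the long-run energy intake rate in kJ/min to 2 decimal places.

Energy encountered per unit search time: 0.2×107 + 0.18×304 + 0.78×582 + 0.064×522 = 563.5 kJ/min.
Handling time per unit search time: 0.2×2.31 + 0.18×2.89 + 0.78×3.66 + 0.064×6.97 = 4.283.
Rate = 563.5/(1 + 4.283) = 106.7 kJ/min.

106.66 kJ/min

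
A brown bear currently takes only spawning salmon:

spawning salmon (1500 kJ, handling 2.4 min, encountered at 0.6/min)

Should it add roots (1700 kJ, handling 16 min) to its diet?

On spawning salmon alone, R = ΣλE/(1+Σλh) = 900/2.44 = 368.9 kJ/min.
Profitability of roots: 1700/16 = 106.2 kJ/min.
106.2 < 368.9, so adding roots would lower the average — exclude it.

No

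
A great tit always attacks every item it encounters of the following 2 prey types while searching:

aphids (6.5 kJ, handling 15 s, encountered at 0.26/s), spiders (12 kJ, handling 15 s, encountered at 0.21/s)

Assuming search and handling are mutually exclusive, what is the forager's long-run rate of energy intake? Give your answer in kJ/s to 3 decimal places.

R = Σλ_iE_i / (1 + Σλ_ih_i)
Numerator: 0.26×6.5 + 0.21×12 = 4.21
Denominator: 1 + 0.26×15 + 0.21×15 = 8.05
R = 4.21/8.05 = 0.523 kJ/s

0.523 kJ/s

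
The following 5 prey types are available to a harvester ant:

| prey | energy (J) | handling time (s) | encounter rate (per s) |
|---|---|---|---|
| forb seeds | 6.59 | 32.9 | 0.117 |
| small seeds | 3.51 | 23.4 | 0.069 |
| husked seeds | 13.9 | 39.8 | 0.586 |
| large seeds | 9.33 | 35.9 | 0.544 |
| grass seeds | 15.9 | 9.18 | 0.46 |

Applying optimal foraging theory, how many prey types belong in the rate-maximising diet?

1

Rank by E/h (J/s): grass seeds 1.73, husked seeds 0.349, large seeds 0.26, forb seeds 0.2, small seeds 0.15. Include each in turn until the next type's E/h falls below the running intake rate.
Rate on top 1: 1.4. husked seeds: 0.349 < 1.4 → exclude; stop.
Optimal diet: grass seeds — 1 of 5 types.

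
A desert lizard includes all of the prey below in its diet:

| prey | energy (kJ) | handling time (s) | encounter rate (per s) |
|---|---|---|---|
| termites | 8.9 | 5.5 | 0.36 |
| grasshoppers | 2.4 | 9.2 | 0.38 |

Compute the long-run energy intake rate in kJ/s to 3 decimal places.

0.636 kJ/s

R = Σλ_iE_i / (1 + Σλ_ih_i)
Numerator: 0.36×8.9 + 0.38×2.4 = 4.116
Denominator: 1 + 0.36×5.5 + 0.38×9.2 = 6.476
R = 4.116/6.476 = 0.6356 kJ/s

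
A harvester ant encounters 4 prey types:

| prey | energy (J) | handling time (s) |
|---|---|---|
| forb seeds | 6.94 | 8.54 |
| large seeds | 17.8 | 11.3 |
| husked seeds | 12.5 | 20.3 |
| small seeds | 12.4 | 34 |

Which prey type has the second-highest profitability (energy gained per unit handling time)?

In descending order of E/h:
large seeds: 17.8/11.3 = 1.58 J/s
forb seeds: 6.94/8.54 = 0.813 J/s
husked seeds: 12.5/20.3 = 0.616 J/s
small seeds: 12.4/34 = 0.365 J/s

forb seeds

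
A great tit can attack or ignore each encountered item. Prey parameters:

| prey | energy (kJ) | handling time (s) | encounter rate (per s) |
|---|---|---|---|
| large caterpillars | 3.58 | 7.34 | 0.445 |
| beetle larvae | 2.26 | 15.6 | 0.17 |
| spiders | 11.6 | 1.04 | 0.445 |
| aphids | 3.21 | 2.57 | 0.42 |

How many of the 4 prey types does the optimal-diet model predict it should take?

1

Rank by E/h (kJ/s): spiders 11.2, aphids 1.25, large caterpillars 0.488, beetle larvae 0.145. Include each in turn until the next type's E/h falls below the running intake rate.
Rate on top 1: 3.529. aphids: 1.25 < 3.529 → exclude; stop.
Optimal diet: spiders — 1 of 4 types.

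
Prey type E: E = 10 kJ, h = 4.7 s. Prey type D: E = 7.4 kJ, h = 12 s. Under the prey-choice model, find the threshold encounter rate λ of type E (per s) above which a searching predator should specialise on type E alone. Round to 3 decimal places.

0.087 per s

The zero-one rule: include type D iff E₂/h₂ > λE₁/(1+λh₁). Equality gives the switch point.
λE₁h₂ = E₂ + λE₂h₁ ⇒ λ = E₂/(E₁h₂ − E₂h₁) = 7.4/(120 − 34.78) = 0.08683 per s.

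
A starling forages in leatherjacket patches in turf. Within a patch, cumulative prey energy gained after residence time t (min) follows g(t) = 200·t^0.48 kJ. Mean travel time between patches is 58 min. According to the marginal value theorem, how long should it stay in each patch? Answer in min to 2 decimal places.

Maximise g(t)/(T+t): set derivative to zero → g'(t)(T+t) = g(t).
g'(t) = 0.48·200·t^-0.52. Setting 0.48·200·t^-0.52 = 200·t^0.48/(58+t) gives 0.48(58+t) = t, so 0.52·t = 0.48×58.
t* = 0.48×58/0.52 = 53.54 min.

53.54 min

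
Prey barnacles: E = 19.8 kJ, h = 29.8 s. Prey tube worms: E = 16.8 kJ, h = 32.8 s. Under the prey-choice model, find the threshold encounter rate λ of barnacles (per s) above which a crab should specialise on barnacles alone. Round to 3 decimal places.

0.113 per s

Drop tube worms once their profitability E₂/h₂ falls below the rate achievable on barnacles alone: E₂/h₂ = λE₁/(1 + λh₁).
Solve for λ: λE₁h₂ = E₂(1 + λh₁) → λ(E₁h₂ − E₂h₁) = E₂ → λ = E₂/(E₁h₂ − E₂h₁).
λ = 16.8/(19.8×32.8 − 16.8×29.8) = 16.8/148.8 = 0.1129 per s.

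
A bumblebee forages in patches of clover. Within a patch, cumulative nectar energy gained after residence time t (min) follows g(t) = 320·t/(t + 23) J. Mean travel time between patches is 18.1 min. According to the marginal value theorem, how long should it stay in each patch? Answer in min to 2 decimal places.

20.40 min

Optimal t* satisfies g'(t*) = g(t*)/(T + t*).
g'(t) = 320·23/(t + 23)². Setting 320·23/(t+23)² = 320t/[(t+23)(18.1+t)] gives 23(18.1+t) = t(t+23), so t² = 23×18.1 = 416.3.
t* = √416.3 = 20.4 min.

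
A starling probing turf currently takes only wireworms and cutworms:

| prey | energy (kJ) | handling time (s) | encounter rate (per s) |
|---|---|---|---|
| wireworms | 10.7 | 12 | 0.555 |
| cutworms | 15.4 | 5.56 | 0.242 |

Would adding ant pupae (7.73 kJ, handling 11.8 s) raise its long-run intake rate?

No

On wireworms and cutworms alone, R = ΣλE/(1+Σλh) = 9.665/9.006 = 1.073 kJ/s.
ant pupae: E/h = 7.73/11.8 = 0.6551 kJ/s.
0.6551 < 1.073, so adding ant pupae would lower the average — exclude it.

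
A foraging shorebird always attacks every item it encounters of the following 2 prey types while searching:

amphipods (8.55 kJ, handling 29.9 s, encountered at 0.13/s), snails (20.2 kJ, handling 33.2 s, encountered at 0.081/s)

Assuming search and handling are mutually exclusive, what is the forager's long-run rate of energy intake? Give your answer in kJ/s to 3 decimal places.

R = (0.13×8.55 + 0.081×20.2) / (1 + 0.13×29.9 + 0.081×33.2) = 2.748/7.576 = 0.3627 kJ/s.

0.363 kJ/s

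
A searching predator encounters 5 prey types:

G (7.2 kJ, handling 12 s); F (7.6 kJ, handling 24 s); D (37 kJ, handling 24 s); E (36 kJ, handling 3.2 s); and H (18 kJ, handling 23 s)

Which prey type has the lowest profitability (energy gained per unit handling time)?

F

In descending order of E/h:
E: 36/3.2 = 11.2 kJ/s
D: 37/24 = 1.54 kJ/s
H: 18/23 = 0.783 kJ/s
G: 7.2/12 = 0.6 kJ/s
F: 7.6/24 = 0.317 kJ/s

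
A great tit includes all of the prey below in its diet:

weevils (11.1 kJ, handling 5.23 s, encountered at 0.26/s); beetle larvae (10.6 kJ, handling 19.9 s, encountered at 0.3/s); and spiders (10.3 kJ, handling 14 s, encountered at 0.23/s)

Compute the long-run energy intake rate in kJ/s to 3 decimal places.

R = Σλ_iE_i / (1 + Σλ_ih_i)
Numerator: 0.26×11.1 + 0.3×10.6 + 0.23×10.3 = 8.435
Denominator: 1 + 0.26×5.23 + 0.3×19.9 + 0.23×14 = 11.55
R = 8.435/11.55 = 0.7303 kJ/s

0.730 kJ/s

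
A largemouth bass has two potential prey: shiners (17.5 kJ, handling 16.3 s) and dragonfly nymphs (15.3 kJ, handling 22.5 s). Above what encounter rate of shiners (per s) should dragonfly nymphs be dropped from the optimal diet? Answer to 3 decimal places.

At the threshold, the rate on shiners alone equals the profitability of dragonfly nymphs: λ·17.5/(1 + λ·16.3) = 15.3/22.5 = 0.68.
Rearranging, λ(17.5 − 0.68×16.3) = 0.68, so λ = 0.68/6.416 = 0.106 per s.

0.106 per s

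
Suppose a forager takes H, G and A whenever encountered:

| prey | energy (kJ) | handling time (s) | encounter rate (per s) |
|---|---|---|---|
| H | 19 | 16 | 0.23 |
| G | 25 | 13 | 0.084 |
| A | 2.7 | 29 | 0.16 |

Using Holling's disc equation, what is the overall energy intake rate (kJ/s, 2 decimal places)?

0.66 kJ/s

Energy encountered per unit search time: 0.23×19 + 0.084×25 + 0.16×2.7 = 6.902 kJ/s.
Handling time per unit search time: 0.23×16 + 0.084×13 + 0.16×29 = 9.412.
Rate = 6.902/(1 + 9.412) = 0.6629 kJ/s.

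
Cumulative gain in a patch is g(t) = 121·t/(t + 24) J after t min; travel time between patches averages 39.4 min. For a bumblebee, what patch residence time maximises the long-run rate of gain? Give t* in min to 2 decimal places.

By the marginal value theorem, leave when the instantaneous gain rate g'(t) equals the habitat-wide average g(t)/(T + t).
g'(t) = 121·24/(t + 24)². Setting 121·24/(t+24)² = 121t/[(t+24)(39.4+t)] gives 24(39.4+t) = t(t+24), so t² = 24×39.4 = 945.6.
t* = √945.6 = 30.75 min.

30.75 min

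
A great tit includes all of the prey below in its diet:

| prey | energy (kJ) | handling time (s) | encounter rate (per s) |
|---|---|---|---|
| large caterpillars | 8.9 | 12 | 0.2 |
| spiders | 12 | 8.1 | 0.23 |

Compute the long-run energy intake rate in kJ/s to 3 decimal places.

0.863 kJ/s

R = Σλ_iE_i / (1 + Σλ_ih_i)
Numerator: 0.2×8.9 + 0.23×12 = 4.54
Denominator: 1 + 0.2×12 + 0.23×8.1 = 5.263
R = 4.54/5.263 = 0.8626 kJ/s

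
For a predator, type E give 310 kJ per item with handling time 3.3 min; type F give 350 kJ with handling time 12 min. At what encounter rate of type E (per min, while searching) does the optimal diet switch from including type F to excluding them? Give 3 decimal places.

At the threshold, the rate on type E alone equals the profitability of type F: λ·310/(1 + λ·3.3) = 350/12 = 29.17.
Rearranging, λ(310 − 29.17×3.3) = 29.17, so λ = 29.17/213.8 = 0.1365 per min.

0.136 per min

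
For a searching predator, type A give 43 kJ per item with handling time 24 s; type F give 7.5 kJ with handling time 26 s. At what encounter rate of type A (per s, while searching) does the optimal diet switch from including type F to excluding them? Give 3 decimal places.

0.008 per s

Drop type F once their profitability E₂/h₂ falls below the rate achievable on type A alone: E₂/h₂ = λE₁/(1 + λh₁).
Solve for λ: λE₁h₂ = E₂(1 + λh₁) → λ(E₁h₂ − E₂h₁) = E₂ → λ = E₂/(E₁h₂ − E₂h₁).
λ = 7.5/(43×26 − 7.5×24) = 7.5/938 = 0.007996 per s.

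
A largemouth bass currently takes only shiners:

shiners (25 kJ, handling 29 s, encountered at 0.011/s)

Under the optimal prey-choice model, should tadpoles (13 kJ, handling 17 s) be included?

Current rate: (0.011×25)/(1 + 0.011×29) = 0.2085 kJ/s.
tadpoles: E/h = 13/17 = 0.7647 kJ/s.
0.7647 > 0.2085, so adding tadpoles raises the average — include it.

Yes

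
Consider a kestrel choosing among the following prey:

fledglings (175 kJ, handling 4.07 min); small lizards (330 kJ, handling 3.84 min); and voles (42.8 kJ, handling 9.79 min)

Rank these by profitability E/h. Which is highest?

Profitability E/h (kJ/min): fledglings = 175/4.07 = 43, small lizards = 330/3.84 = 85.9, voles = 42.8/9.79 = 4.37.
Ranked: small lizards > fledglings > voles.

small lizards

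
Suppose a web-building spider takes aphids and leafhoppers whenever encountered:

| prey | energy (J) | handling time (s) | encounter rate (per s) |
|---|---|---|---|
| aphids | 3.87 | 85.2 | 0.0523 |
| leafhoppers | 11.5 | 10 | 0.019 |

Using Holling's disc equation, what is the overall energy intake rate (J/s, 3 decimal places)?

R = Σλ_iE_i / (1 + Σλ_ih_i)
Numerator: 0.0523×3.87 + 0.019×11.5 = 0.4209
Denominator: 1 + 0.0523×85.2 + 0.019×10 = 5.646
R = 0.4209/5.646 = 0.07455 J/s

0.075 J/s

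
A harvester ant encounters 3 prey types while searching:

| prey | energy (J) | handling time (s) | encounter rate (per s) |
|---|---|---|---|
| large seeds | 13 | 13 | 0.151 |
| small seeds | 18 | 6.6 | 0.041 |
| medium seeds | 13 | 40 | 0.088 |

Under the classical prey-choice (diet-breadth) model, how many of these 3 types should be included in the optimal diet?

Rank by E/h (J/s): small seeds 2.73, large seeds 1, medium seeds 0.325. Include each in turn until the next type's E/h falls below the running intake rate.
Rate on top 1: 0.5808. large seeds: 1 > 0.5808 → include.
Rate on top 2: 0.8353. medium seeds: 0.325 < 0.8353 → exclude; stop.
Optimal diet: small seeds, large seeds — 2 of 3 types.

2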